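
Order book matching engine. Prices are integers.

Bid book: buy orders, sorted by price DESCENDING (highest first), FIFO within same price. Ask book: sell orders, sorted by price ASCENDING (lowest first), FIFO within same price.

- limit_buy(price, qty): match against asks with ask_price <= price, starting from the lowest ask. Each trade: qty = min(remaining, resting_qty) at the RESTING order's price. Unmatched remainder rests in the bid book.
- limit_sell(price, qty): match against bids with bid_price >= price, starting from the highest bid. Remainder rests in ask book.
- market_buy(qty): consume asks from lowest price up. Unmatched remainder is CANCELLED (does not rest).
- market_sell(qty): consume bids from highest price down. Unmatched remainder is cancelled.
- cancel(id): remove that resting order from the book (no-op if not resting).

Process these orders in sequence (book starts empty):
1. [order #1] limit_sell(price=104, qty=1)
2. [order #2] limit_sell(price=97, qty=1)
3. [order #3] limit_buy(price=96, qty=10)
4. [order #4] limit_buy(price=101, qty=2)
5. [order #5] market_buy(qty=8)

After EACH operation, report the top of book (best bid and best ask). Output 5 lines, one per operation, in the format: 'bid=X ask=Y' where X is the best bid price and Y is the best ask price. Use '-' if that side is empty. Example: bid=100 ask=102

After op 1 [order #1] limit_sell(price=104, qty=1): fills=none; bids=[-] asks=[#1:1@104]
After op 2 [order #2] limit_sell(price=97, qty=1): fills=none; bids=[-] asks=[#2:1@97 #1:1@104]
After op 3 [order #3] limit_buy(price=96, qty=10): fills=none; bids=[#3:10@96] asks=[#2:1@97 #1:1@104]
After op 4 [order #4] limit_buy(price=101, qty=2): fills=#4x#2:1@97; bids=[#4:1@101 #3:10@96] asks=[#1:1@104]
After op 5 [order #5] market_buy(qty=8): fills=#5x#1:1@104; bids=[#4:1@101 #3:10@96] asks=[-]

Answer: bid=- ask=104
bid=- ask=97
bid=96 ask=97
bid=101 ask=104
bid=101 ask=-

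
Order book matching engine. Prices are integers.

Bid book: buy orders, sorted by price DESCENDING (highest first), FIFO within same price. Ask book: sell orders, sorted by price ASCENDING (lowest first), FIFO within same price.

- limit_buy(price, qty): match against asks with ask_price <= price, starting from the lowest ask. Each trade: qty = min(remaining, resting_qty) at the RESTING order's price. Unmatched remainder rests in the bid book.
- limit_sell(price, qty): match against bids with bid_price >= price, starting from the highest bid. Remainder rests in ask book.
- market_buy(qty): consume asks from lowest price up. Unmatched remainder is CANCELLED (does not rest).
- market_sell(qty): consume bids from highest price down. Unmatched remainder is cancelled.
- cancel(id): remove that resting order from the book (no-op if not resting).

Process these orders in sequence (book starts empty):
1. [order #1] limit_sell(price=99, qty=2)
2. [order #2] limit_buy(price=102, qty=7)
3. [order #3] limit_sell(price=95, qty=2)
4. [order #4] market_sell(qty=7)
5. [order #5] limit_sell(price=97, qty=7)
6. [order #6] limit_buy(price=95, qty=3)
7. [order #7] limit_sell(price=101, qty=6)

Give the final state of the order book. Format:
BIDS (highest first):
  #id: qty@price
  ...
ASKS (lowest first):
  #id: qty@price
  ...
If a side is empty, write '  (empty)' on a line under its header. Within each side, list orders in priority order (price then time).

After op 1 [order #1] limit_sell(price=99, qty=2): fills=none; bids=[-] asks=[#1:2@99]
After op 2 [order #2] limit_buy(price=102, qty=7): fills=#2x#1:2@99; bids=[#2:5@102] asks=[-]
After op 3 [order #3] limit_sell(price=95, qty=2): fills=#2x#3:2@102; bids=[#2:3@102] asks=[-]
After op 4 [order #4] market_sell(qty=7): fills=#2x#4:3@102; bids=[-] asks=[-]
After op 5 [order #5] limit_sell(price=97, qty=7): fills=none; bids=[-] asks=[#5:7@97]
After op 6 [order #6] limit_buy(price=95, qty=3): fills=none; bids=[#6:3@95] asks=[#5:7@97]
After op 7 [order #7] limit_sell(price=101, qty=6): fills=none; bids=[#6:3@95] asks=[#5:7@97 #7:6@101]

Answer: BIDS (highest first):
  #6: 3@95
ASKS (lowest first):
  #5: 7@97
  #7: 6@101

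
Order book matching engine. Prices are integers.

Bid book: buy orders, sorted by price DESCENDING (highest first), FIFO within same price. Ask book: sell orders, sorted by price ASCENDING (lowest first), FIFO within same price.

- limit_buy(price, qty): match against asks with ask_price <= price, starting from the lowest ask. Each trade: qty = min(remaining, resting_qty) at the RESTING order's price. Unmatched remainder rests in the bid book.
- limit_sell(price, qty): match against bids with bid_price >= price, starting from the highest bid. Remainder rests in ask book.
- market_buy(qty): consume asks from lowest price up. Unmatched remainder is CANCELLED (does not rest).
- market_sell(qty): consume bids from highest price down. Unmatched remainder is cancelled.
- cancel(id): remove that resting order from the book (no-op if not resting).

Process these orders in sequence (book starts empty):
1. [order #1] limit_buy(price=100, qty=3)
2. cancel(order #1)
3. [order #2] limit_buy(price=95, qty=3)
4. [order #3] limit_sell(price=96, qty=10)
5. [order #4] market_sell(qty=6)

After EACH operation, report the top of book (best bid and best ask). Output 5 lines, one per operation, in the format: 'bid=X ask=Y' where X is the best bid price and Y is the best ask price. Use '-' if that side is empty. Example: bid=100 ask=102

After op 1 [order #1] limit_buy(price=100, qty=3): fills=none; bids=[#1:3@100] asks=[-]
After op 2 cancel(order #1): fills=none; bids=[-] asks=[-]
After op 3 [order #2] limit_buy(price=95, qty=3): fills=none; bids=[#2:3@95] asks=[-]
After op 4 [order #3] limit_sell(price=96, qty=10): fills=none; bids=[#2:3@95] asks=[#3:10@96]
After op 5 [order #4] market_sell(qty=6): fills=#2x#4:3@95; bids=[-] asks=[#3:10@96]

Answer: bid=100 ask=-
bid=- ask=-
bid=95 ask=-
bid=95 ask=96
bid=- ask=96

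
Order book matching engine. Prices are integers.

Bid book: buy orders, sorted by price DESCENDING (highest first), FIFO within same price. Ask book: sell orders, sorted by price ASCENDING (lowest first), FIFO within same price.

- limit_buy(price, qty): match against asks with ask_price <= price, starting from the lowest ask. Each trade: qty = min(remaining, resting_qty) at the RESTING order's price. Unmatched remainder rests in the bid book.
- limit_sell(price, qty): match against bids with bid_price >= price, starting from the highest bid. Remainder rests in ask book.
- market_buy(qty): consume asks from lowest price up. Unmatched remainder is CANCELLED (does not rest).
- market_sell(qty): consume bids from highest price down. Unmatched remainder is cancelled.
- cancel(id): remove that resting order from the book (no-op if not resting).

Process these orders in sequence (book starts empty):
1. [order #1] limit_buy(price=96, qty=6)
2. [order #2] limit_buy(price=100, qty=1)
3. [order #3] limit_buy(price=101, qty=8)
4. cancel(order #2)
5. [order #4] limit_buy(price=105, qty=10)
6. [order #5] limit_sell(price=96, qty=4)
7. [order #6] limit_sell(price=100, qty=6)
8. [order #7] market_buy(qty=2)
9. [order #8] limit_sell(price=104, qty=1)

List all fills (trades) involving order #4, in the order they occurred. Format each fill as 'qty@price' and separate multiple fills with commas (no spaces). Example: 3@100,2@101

Answer: 4@105,6@105

Derivation:
After op 1 [order #1] limit_buy(price=96, qty=6): fills=none; bids=[#1:6@96] asks=[-]
After op 2 [order #2] limit_buy(price=100, qty=1): fills=none; bids=[#2:1@100 #1:6@96] asks=[-]
After op 3 [order #3] limit_buy(price=101, qty=8): fills=none; bids=[#3:8@101 #2:1@100 #1:6@96] asks=[-]
After op 4 cancel(order #2): fills=none; bids=[#3:8@101 #1:6@96] asks=[-]
After op 5 [order #4] limit_buy(price=105, qty=10): fills=none; bids=[#4:10@105 #3:8@101 #1:6@96] asks=[-]
After op 6 [order #5] limit_sell(price=96, qty=4): fills=#4x#5:4@105; bids=[#4:6@105 #3:8@101 #1:6@96] asks=[-]
After op 7 [order #6] limit_sell(price=100, qty=6): fills=#4x#6:6@105; bids=[#3:8@101 #1:6@96] asks=[-]
After op 8 [order #7] market_buy(qty=2): fills=none; bids=[#3:8@101 #1:6@96] asks=[-]
After op 9 [order #8] limit_sell(price=104, qty=1): fills=none; bids=[#3:8@101 #1:6@96] asks=[#8:1@104]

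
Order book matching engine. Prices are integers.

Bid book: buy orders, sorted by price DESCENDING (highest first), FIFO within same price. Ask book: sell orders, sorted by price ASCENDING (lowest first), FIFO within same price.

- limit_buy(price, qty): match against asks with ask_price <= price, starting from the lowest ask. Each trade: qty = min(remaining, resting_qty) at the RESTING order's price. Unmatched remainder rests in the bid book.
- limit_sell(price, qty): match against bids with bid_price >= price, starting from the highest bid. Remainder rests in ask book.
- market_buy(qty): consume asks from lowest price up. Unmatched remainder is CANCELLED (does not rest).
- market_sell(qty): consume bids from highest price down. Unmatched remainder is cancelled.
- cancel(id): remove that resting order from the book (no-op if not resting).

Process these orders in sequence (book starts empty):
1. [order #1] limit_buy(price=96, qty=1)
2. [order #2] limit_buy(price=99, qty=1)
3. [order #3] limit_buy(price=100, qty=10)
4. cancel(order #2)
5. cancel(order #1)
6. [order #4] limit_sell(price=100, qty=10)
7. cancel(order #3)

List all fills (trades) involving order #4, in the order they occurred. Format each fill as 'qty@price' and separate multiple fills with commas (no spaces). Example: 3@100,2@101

After op 1 [order #1] limit_buy(price=96, qty=1): fills=none; bids=[#1:1@96] asks=[-]
After op 2 [order #2] limit_buy(price=99, qty=1): fills=none; bids=[#2:1@99 #1:1@96] asks=[-]
After op 3 [order #3] limit_buy(price=100, qty=10): fills=none; bids=[#3:10@100 #2:1@99 #1:1@96] asks=[-]
After op 4 cancel(order #2): fills=none; bids=[#3:10@100 #1:1@96] asks=[-]
After op 5 cancel(order #1): fills=none; bids=[#3:10@100] asks=[-]
After op 6 [order #4] limit_sell(price=100, qty=10): fills=#3x#4:10@100; bids=[-] asks=[-]
After op 7 cancel(order #3): fills=none; bids=[-] asks=[-]

Answer: 10@100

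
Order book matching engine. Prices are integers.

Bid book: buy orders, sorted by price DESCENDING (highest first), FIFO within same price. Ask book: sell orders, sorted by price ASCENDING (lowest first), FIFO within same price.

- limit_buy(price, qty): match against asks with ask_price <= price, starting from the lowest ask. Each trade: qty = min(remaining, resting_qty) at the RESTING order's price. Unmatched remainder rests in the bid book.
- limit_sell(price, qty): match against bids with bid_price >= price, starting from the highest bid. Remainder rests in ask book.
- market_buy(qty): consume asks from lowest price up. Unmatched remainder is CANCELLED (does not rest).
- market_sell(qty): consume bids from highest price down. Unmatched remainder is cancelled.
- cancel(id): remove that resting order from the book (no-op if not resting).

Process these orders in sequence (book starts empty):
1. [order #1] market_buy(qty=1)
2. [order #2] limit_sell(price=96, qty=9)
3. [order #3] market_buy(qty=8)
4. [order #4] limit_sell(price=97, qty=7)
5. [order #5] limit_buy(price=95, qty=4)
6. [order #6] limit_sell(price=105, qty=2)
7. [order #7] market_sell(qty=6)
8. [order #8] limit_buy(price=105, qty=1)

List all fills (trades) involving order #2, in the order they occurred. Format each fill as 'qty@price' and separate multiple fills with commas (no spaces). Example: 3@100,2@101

After op 1 [order #1] market_buy(qty=1): fills=none; bids=[-] asks=[-]
After op 2 [order #2] limit_sell(price=96, qty=9): fills=none; bids=[-] asks=[#2:9@96]
After op 3 [order #3] market_buy(qty=8): fills=#3x#2:8@96; bids=[-] asks=[#2:1@96]
After op 4 [order #4] limit_sell(price=97, qty=7): fills=none; bids=[-] asks=[#2:1@96 #4:7@97]
After op 5 [order #5] limit_buy(price=95, qty=4): fills=none; bids=[#5:4@95] asks=[#2:1@96 #4:7@97]
After op 6 [order #6] limit_sell(price=105, qty=2): fills=none; bids=[#5:4@95] asks=[#2:1@96 #4:7@97 #6:2@105]
After op 7 [order #7] market_sell(qty=6): fills=#5x#7:4@95; bids=[-] asks=[#2:1@96 #4:7@97 #6:2@105]
After op 8 [order #8] limit_buy(price=105, qty=1): fills=#8x#2:1@96; bids=[-] asks=[#4:7@97 #6:2@105]

Answer: 8@96,1@96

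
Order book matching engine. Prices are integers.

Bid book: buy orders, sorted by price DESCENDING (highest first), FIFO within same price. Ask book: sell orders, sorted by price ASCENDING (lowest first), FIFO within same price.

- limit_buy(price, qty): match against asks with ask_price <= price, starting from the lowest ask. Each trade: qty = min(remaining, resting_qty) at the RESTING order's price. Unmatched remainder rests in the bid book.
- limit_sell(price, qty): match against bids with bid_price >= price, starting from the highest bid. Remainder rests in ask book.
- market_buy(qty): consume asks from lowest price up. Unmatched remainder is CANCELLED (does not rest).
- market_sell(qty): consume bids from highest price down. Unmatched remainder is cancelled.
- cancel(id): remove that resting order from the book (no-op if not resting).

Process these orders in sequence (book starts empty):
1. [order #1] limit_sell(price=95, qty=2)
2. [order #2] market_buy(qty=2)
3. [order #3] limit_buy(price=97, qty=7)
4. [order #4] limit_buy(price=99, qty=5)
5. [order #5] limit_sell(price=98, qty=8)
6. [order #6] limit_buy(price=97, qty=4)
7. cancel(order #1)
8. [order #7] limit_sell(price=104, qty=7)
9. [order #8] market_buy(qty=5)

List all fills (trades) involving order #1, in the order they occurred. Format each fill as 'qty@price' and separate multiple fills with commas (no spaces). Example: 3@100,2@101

Answer: 2@95

Derivation:
After op 1 [order #1] limit_sell(price=95, qty=2): fills=none; bids=[-] asks=[#1:2@95]
After op 2 [order #2] market_buy(qty=2): fills=#2x#1:2@95; bids=[-] asks=[-]
After op 3 [order #3] limit_buy(price=97, qty=7): fills=none; bids=[#3:7@97] asks=[-]
After op 4 [order #4] limit_buy(price=99, qty=5): fills=none; bids=[#4:5@99 #3:7@97] asks=[-]
After op 5 [order #5] limit_sell(price=98, qty=8): fills=#4x#5:5@99; bids=[#3:7@97] asks=[#5:3@98]
After op 6 [order #6] limit_buy(price=97, qty=4): fills=none; bids=[#3:7@97 #6:4@97] asks=[#5:3@98]
After op 7 cancel(order #1): fills=none; bids=[#3:7@97 #6:4@97] asks=[#5:3@98]
After op 8 [order #7] limit_sell(price=104, qty=7): fills=none; bids=[#3:7@97 #6:4@97] asks=[#5:3@98 #7:7@104]
After op 9 [order #8] market_buy(qty=5): fills=#8x#5:3@98 #8x#7:2@104; bids=[#3:7@97 #6:4@97] asks=[#7:5@104]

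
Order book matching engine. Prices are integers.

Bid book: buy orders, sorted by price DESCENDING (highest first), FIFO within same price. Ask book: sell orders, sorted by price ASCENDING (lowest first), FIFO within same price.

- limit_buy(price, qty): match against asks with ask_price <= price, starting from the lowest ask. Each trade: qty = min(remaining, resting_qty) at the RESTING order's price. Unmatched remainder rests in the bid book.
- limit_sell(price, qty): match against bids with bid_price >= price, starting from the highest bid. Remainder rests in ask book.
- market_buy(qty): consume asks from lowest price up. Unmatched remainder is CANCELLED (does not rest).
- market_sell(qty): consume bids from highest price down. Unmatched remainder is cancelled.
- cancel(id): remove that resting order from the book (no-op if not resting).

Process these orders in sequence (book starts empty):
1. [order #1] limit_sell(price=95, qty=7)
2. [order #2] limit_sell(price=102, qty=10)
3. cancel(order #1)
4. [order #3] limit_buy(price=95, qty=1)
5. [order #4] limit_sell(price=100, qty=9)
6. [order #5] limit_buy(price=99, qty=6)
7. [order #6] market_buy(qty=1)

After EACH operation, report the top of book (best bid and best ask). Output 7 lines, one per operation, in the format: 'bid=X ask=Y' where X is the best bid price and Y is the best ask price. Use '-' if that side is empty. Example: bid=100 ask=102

Answer: bid=- ask=95
bid=- ask=95
bid=- ask=102
bid=95 ask=102
bid=95 ask=100
bid=99 ask=100
bid=99 ask=100

Derivation:
After op 1 [order #1] limit_sell(price=95, qty=7): fills=none; bids=[-] asks=[#1:7@95]
After op 2 [order #2] limit_sell(price=102, qty=10): fills=none; bids=[-] asks=[#1:7@95 #2:10@102]
After op 3 cancel(order #1): fills=none; bids=[-] asks=[#2:10@102]
After op 4 [order #3] limit_buy(price=95, qty=1): fills=none; bids=[#3:1@95] asks=[#2:10@102]
After op 5 [order #4] limit_sell(price=100, qty=9): fills=none; bids=[#3:1@95] asks=[#4:9@100 #2:10@102]
After op 6 [order #5] limit_buy(price=99, qty=6): fills=none; bids=[#5:6@99 #3:1@95] asks=[#4:9@100 #2:10@102]
After op 7 [order #6] market_buy(qty=1): fills=#6x#4:1@100; bids=[#5:6@99 #3:1@95] asks=[#4:8@100 #2:10@102]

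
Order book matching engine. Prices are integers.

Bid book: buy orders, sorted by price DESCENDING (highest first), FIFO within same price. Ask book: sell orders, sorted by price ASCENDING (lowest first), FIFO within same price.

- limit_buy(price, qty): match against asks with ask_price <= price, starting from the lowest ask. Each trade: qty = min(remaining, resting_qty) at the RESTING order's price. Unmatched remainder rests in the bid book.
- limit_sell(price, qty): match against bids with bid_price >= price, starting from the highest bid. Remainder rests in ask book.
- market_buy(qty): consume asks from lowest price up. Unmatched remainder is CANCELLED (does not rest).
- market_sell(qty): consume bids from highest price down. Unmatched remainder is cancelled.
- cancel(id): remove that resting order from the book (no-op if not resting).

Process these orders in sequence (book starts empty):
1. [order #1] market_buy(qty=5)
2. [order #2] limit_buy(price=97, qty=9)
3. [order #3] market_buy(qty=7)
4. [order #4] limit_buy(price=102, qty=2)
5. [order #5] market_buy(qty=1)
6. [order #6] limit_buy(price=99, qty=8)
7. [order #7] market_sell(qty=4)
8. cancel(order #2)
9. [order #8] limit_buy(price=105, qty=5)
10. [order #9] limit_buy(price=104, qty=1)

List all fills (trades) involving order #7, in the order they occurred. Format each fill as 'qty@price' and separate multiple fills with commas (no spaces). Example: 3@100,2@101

Answer: 2@102,2@99

Derivation:
After op 1 [order #1] market_buy(qty=5): fills=none; bids=[-] asks=[-]
After op 2 [order #2] limit_buy(price=97, qty=9): fills=none; bids=[#2:9@97] asks=[-]
After op 3 [order #3] market_buy(qty=7): fills=none; bids=[#2:9@97] asks=[-]
After op 4 [order #4] limit_buy(price=102, qty=2): fills=none; bids=[#4:2@102 #2:9@97] asks=[-]
After op 5 [order #5] market_buy(qty=1): fills=none; bids=[#4:2@102 #2:9@97] asks=[-]
After op 6 [order #6] limit_buy(price=99, qty=8): fills=none; bids=[#4:2@102 #6:8@99 #2:9@97] asks=[-]
After op 7 [order #7] market_sell(qty=4): fills=#4x#7:2@102 #6x#7:2@99; bids=[#6:6@99 #2:9@97] asks=[-]
After op 8 cancel(order #2): fills=none; bids=[#6:6@99] asks=[-]
After op 9 [order #8] limit_buy(price=105, qty=5): fills=none; bids=[#8:5@105 #6:6@99] asks=[-]
After op 10 [order #9] limit_buy(price=104, qty=1): fills=none; bids=[#8:5@105 #9:1@104 #6:6@99] asks=[-]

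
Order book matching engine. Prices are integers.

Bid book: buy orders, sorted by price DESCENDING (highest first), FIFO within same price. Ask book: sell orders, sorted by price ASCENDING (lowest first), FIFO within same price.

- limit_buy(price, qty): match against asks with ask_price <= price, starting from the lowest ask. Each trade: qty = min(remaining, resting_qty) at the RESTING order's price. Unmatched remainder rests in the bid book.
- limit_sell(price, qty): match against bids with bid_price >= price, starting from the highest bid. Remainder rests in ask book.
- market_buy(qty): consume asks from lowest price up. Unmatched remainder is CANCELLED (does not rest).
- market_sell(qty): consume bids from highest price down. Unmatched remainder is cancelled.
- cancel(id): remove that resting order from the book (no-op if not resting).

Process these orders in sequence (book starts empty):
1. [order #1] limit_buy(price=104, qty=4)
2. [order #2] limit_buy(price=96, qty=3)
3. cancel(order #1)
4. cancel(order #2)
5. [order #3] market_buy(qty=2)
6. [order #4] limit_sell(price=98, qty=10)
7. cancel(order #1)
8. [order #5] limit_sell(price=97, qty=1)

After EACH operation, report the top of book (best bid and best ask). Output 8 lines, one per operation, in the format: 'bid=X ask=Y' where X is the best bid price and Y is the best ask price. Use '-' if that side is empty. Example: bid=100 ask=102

Answer: bid=104 ask=-
bid=104 ask=-
bid=96 ask=-
bid=- ask=-
bid=- ask=-
bid=- ask=98
bid=- ask=98
bid=- ask=97

Derivation:
After op 1 [order #1] limit_buy(price=104, qty=4): fills=none; bids=[#1:4@104] asks=[-]
After op 2 [order #2] limit_buy(price=96, qty=3): fills=none; bids=[#1:4@104 #2:3@96] asks=[-]
After op 3 cancel(order #1): fills=none; bids=[#2:3@96] asks=[-]
After op 4 cancel(order #2): fills=none; bids=[-] asks=[-]
After op 5 [order #3] market_buy(qty=2): fills=none; bids=[-] asks=[-]
After op 6 [order #4] limit_sell(price=98, qty=10): fills=none; bids=[-] asks=[#4:10@98]
After op 7 cancel(order #1): fills=none; bids=[-] asks=[#4:10@98]
After op 8 [order #5] limit_sell(price=97, qty=1): fills=none; bids=[-] asks=[#5:1@97 #4:10@98]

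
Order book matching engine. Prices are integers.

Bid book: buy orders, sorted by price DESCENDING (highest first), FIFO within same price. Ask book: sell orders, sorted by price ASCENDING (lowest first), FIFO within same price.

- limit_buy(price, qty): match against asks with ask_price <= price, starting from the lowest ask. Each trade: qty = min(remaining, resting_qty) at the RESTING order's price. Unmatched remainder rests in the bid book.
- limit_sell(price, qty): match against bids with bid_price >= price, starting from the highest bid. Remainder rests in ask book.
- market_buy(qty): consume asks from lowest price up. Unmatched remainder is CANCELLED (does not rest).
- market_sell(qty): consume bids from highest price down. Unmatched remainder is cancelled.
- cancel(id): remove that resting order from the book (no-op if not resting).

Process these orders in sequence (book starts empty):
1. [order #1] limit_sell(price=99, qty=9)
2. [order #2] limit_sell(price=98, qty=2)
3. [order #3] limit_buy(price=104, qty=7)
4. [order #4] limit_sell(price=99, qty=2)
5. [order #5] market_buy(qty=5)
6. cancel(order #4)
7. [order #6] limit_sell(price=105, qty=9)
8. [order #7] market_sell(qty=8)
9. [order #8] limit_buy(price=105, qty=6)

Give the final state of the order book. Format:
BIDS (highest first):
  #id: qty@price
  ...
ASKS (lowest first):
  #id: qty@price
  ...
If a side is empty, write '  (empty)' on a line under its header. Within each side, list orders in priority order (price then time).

After op 1 [order #1] limit_sell(price=99, qty=9): fills=none; bids=[-] asks=[#1:9@99]
After op 2 [order #2] limit_sell(price=98, qty=2): fills=none; bids=[-] asks=[#2:2@98 #1:9@99]
After op 3 [order #3] limit_buy(price=104, qty=7): fills=#3x#2:2@98 #3x#1:5@99; bids=[-] asks=[#1:4@99]
After op 4 [order #4] limit_sell(price=99, qty=2): fills=none; bids=[-] asks=[#1:4@99 #4:2@99]
After op 5 [order #5] market_buy(qty=5): fills=#5x#1:4@99 #5x#4:1@99; bids=[-] asks=[#4:1@99]
After op 6 cancel(order #4): fills=none; bids=[-] asks=[-]
After op 7 [order #6] limit_sell(price=105, qty=9): fills=none; bids=[-] asks=[#6:9@105]
After op 8 [order #7] market_sell(qty=8): fills=none; bids=[-] asks=[#6:9@105]
After op 9 [order #8] limit_buy(price=105, qty=6): fills=#8x#6:6@105; bids=[-] asks=[#6:3@105]

Answer: BIDS (highest first):
  (empty)
ASKS (lowest first):
  #6: 3@105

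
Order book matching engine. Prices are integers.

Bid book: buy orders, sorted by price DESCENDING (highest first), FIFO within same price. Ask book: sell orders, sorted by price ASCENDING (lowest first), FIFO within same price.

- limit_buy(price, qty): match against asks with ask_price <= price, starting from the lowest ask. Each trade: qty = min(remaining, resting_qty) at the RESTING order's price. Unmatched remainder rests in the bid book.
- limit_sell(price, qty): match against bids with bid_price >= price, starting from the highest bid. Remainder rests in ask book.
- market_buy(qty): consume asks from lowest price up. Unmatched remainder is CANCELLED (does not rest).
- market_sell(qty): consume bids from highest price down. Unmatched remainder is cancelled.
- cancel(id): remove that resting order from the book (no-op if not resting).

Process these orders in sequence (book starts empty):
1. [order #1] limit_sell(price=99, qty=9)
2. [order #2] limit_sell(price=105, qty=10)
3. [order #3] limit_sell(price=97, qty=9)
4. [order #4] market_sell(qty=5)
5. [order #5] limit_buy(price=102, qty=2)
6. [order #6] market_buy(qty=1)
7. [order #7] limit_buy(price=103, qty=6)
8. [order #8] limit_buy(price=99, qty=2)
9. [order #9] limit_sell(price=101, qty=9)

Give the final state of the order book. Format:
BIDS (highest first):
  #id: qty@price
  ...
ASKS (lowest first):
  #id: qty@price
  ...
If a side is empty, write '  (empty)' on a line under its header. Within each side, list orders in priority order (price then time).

Answer: BIDS (highest first):
  (empty)
ASKS (lowest first):
  #1: 7@99
  #9: 9@101
  #2: 10@105

Derivation:
After op 1 [order #1] limit_sell(price=99, qty=9): fills=none; bids=[-] asks=[#1:9@99]
After op 2 [order #2] limit_sell(price=105, qty=10): fills=none; bids=[-] asks=[#1:9@99 #2:10@105]
After op 3 [order #3] limit_sell(price=97, qty=9): fills=none; bids=[-] asks=[#3:9@97 #1:9@99 #2:10@105]
After op 4 [order #4] market_sell(qty=5): fills=none; bids=[-] asks=[#3:9@97 #1:9@99 #2:10@105]
After op 5 [order #5] limit_buy(price=102, qty=2): fills=#5x#3:2@97; bids=[-] asks=[#3:7@97 #1:9@99 #2:10@105]
After op 6 [order #6] market_buy(qty=1): fills=#6x#3:1@97; bids=[-] asks=[#3:6@97 #1:9@99 #2:10@105]
After op 7 [order #7] limit_buy(price=103, qty=6): fills=#7x#3:6@97; bids=[-] asks=[#1:9@99 #2:10@105]
After op 8 [order #8] limit_buy(price=99, qty=2): fills=#8x#1:2@99; bids=[-] asks=[#1:7@99 #2:10@105]
After op 9 [order #9] limit_sell(price=101, qty=9): fills=none; bids=[-] asks=[#1:7@99 #9:9@101 #2:10@105]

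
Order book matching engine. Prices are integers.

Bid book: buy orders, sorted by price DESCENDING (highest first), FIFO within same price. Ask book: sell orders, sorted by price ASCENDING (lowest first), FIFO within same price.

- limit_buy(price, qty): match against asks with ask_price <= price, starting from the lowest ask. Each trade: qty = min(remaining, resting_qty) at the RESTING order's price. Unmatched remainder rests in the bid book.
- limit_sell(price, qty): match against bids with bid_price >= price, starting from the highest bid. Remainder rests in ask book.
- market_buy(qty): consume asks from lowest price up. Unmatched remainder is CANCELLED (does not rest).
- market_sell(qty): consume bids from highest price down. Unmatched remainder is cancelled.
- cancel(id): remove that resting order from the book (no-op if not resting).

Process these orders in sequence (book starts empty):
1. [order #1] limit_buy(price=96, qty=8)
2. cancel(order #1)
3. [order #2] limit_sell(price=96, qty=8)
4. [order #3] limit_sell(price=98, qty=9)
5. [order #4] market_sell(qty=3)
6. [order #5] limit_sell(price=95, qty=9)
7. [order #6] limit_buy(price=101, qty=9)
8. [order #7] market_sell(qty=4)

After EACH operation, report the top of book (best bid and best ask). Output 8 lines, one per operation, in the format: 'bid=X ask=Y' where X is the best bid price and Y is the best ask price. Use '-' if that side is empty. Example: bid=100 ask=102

Answer: bid=96 ask=-
bid=- ask=-
bid=- ask=96
bid=- ask=96
bid=- ask=96
bid=- ask=95
bid=- ask=96
bid=- ask=96

Derivation:
After op 1 [order #1] limit_buy(price=96, qty=8): fills=none; bids=[#1:8@96] asks=[-]
After op 2 cancel(order #1): fills=none; bids=[-] asks=[-]
After op 3 [order #2] limit_sell(price=96, qty=8): fills=none; bids=[-] asks=[#2:8@96]
After op 4 [order #3] limit_sell(price=98, qty=9): fills=none; bids=[-] asks=[#2:8@96 #3:9@98]
After op 5 [order #4] market_sell(qty=3): fills=none; bids=[-] asks=[#2:8@96 #3:9@98]
After op 6 [order #5] limit_sell(price=95, qty=9): fills=none; bids=[-] asks=[#5:9@95 #2:8@96 #3:9@98]
After op 7 [order #6] limit_buy(price=101, qty=9): fills=#6x#5:9@95; bids=[-] asks=[#2:8@96 #3:9@98]
After op 8 [order #7] market_sell(qty=4): fills=none; bids=[-] asks=[#2:8@96 #3:9@98]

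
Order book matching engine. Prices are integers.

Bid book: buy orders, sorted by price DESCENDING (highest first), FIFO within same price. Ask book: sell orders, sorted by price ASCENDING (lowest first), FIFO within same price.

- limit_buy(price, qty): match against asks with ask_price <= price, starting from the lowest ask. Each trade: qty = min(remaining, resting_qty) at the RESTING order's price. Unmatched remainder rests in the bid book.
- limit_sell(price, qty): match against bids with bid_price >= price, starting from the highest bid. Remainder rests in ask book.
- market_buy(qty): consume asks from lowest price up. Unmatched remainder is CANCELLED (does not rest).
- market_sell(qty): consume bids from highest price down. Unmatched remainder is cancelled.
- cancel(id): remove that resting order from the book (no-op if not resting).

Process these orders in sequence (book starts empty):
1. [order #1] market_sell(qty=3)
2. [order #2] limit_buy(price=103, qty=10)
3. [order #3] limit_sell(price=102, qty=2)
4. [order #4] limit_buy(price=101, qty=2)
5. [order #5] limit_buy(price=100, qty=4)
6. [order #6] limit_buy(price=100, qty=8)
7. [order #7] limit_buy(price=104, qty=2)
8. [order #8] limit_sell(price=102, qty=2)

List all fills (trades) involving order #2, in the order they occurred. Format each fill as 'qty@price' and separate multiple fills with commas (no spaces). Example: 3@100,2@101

Answer: 2@103

Derivation:
After op 1 [order #1] market_sell(qty=3): fills=none; bids=[-] asks=[-]
After op 2 [order #2] limit_buy(price=103, qty=10): fills=none; bids=[#2:10@103] asks=[-]
After op 3 [order #3] limit_sell(price=102, qty=2): fills=#2x#3:2@103; bids=[#2:8@103] asks=[-]
After op 4 [order #4] limit_buy(price=101, qty=2): fills=none; bids=[#2:8@103 #4:2@101] asks=[-]
After op 5 [order #5] limit_buy(price=100, qty=4): fills=none; bids=[#2:8@103 #4:2@101 #5:4@100] asks=[-]
After op 6 [order #6] limit_buy(price=100, qty=8): fills=none; bids=[#2:8@103 #4:2@101 #5:4@100 #6:8@100] asks=[-]
After op 7 [order #7] limit_buy(price=104, qty=2): fills=none; bids=[#7:2@104 #2:8@103 #4:2@101 #5:4@100 #6:8@100] asks=[-]
After op 8 [order #8] limit_sell(price=102, qty=2): fills=#7x#8:2@104; bids=[#2:8@103 #4:2@101 #5:4@100 #6:8@100] asks=[-]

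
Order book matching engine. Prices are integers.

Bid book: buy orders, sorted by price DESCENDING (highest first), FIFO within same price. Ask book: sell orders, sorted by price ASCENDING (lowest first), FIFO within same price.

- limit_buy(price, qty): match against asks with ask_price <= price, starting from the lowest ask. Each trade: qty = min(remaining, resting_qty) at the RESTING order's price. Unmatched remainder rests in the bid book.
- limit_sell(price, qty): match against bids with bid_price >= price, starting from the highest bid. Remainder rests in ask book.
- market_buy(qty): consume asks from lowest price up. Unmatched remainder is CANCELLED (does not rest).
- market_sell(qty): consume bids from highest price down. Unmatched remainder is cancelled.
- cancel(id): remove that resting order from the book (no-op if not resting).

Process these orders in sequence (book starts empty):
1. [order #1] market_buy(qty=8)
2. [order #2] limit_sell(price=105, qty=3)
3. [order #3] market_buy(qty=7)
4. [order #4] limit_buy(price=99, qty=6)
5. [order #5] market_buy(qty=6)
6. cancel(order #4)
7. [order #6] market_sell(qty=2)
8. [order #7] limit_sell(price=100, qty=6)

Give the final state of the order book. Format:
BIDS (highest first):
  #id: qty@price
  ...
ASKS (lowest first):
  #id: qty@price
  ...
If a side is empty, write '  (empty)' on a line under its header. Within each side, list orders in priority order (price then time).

After op 1 [order #1] market_buy(qty=8): fills=none; bids=[-] asks=[-]
After op 2 [order #2] limit_sell(price=105, qty=3): fills=none; bids=[-] asks=[#2:3@105]
After op 3 [order #3] market_buy(qty=7): fills=#3x#2:3@105; bids=[-] asks=[-]
After op 4 [order #4] limit_buy(price=99, qty=6): fills=none; bids=[#4:6@99] asks=[-]
After op 5 [order #5] market_buy(qty=6): fills=none; bids=[#4:6@99] asks=[-]
After op 6 cancel(order #4): fills=none; bids=[-] asks=[-]
After op 7 [order #6] market_sell(qty=2): fills=none; bids=[-] asks=[-]
After op 8 [order #7] limit_sell(price=100, qty=6): fills=none; bids=[-] asks=[#7:6@100]

Answer: BIDS (highest first):
  (empty)
ASKS (lowest first):
  #7: 6@100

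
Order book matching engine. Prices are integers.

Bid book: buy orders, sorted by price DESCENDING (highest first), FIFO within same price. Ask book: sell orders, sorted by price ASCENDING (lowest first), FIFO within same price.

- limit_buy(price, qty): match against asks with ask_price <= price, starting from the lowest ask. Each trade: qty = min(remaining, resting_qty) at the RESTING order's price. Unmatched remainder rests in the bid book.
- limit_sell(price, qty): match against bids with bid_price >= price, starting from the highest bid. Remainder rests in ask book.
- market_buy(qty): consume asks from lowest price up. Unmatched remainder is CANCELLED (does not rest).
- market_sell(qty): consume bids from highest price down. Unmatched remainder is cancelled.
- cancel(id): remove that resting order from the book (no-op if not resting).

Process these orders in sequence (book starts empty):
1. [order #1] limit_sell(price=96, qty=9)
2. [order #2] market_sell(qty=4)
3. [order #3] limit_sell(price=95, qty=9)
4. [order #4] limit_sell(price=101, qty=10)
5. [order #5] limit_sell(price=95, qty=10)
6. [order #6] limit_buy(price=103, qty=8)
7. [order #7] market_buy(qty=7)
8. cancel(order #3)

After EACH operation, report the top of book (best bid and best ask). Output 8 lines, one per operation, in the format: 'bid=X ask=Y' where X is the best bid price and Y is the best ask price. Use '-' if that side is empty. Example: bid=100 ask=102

After op 1 [order #1] limit_sell(price=96, qty=9): fills=none; bids=[-] asks=[#1:9@96]
After op 2 [order #2] market_sell(qty=4): fills=none; bids=[-] asks=[#1:9@96]
After op 3 [order #3] limit_sell(price=95, qty=9): fills=none; bids=[-] asks=[#3:9@95 #1:9@96]
After op 4 [order #4] limit_sell(price=101, qty=10): fills=none; bids=[-] asks=[#3:9@95 #1:9@96 #4:10@101]
After op 5 [order #5] limit_sell(price=95, qty=10): fills=none; bids=[-] asks=[#3:9@95 #5:10@95 #1:9@96 #4:10@101]
After op 6 [order #6] limit_buy(price=103, qty=8): fills=#6x#3:8@95; bids=[-] asks=[#3:1@95 #5:10@95 #1:9@96 #4:10@101]
After op 7 [order #7] market_buy(qty=7): fills=#7x#3:1@95 #7x#5:6@95; bids=[-] asks=[#5:4@95 #1:9@96 #4:10@101]
After op 8 cancel(order #3): fills=none; bids=[-] asks=[#5:4@95 #1:9@96 #4:10@101]

Answer: bid=- ask=96
bid=- ask=96
bid=- ask=95
bid=- ask=95
bid=- ask=95
bid=- ask=95
bid=- ask=95
bid=- ask=95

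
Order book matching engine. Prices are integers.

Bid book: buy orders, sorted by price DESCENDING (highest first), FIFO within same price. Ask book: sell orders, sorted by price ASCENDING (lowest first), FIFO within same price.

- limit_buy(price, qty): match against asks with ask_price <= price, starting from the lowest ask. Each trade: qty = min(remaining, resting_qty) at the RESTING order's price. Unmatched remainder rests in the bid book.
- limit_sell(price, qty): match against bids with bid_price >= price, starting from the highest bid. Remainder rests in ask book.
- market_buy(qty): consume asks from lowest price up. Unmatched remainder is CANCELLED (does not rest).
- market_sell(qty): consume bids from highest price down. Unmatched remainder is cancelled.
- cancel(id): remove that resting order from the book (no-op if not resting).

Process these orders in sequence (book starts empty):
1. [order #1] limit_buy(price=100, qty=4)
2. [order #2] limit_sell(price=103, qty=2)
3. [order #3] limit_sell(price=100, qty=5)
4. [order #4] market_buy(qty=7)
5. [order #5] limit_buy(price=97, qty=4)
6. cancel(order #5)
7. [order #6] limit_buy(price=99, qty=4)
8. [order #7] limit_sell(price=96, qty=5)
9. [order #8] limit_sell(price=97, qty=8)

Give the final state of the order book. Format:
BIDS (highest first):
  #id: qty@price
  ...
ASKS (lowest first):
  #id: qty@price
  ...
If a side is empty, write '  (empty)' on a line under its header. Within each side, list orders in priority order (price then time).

After op 1 [order #1] limit_buy(price=100, qty=4): fills=none; bids=[#1:4@100] asks=[-]
After op 2 [order #2] limit_sell(price=103, qty=2): fills=none; bids=[#1:4@100] asks=[#2:2@103]
After op 3 [order #3] limit_sell(price=100, qty=5): fills=#1x#3:4@100; bids=[-] asks=[#3:1@100 #2:2@103]
After op 4 [order #4] market_buy(qty=7): fills=#4x#3:1@100 #4x#2:2@103; bids=[-] asks=[-]
After op 5 [order #5] limit_buy(price=97, qty=4): fills=none; bids=[#5:4@97] asks=[-]
After op 6 cancel(order #5): fills=none; bids=[-] asks=[-]
After op 7 [order #6] limit_buy(price=99, qty=4): fills=none; bids=[#6:4@99] asks=[-]
After op 8 [order #7] limit_sell(price=96, qty=5): fills=#6x#7:4@99; bids=[-] asks=[#7:1@96]
After op 9 [order #8] limit_sell(price=97, qty=8): fills=none; bids=[-] asks=[#7:1@96 #8:8@97]

Answer: BIDS (highest first):
  (empty)
ASKS (lowest first):
  #7: 1@96
  #8: 8@97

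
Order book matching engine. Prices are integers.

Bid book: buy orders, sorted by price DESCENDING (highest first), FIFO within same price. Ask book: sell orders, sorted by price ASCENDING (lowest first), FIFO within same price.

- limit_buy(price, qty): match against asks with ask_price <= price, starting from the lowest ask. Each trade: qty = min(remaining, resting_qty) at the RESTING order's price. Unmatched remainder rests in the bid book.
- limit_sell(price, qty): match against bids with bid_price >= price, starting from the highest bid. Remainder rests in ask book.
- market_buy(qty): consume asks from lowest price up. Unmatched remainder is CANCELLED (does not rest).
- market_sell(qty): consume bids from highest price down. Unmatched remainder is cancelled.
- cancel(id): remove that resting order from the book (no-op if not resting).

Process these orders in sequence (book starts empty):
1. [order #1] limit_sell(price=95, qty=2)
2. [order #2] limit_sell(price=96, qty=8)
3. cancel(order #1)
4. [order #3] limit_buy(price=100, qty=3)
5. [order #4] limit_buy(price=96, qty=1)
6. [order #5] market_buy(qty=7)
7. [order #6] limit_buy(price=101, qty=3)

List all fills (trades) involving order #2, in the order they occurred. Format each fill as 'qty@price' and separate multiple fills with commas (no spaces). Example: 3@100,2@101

Answer: 3@96,1@96,4@96

Derivation:
After op 1 [order #1] limit_sell(price=95, qty=2): fills=none; bids=[-] asks=[#1:2@95]
After op 2 [order #2] limit_sell(price=96, qty=8): fills=none; bids=[-] asks=[#1:2@95 #2:8@96]
After op 3 cancel(order #1): fills=none; bids=[-] asks=[#2:8@96]
After op 4 [order #3] limit_buy(price=100, qty=3): fills=#3x#2:3@96; bids=[-] asks=[#2:5@96]
After op 5 [order #4] limit_buy(price=96, qty=1): fills=#4x#2:1@96; bids=[-] asks=[#2:4@96]
After op 6 [order #5] market_buy(qty=7): fills=#5x#2:4@96; bids=[-] asks=[-]
After op 7 [order #6] limit_buy(price=101, qty=3): fills=none; bids=[#6:3@101] asks=[-]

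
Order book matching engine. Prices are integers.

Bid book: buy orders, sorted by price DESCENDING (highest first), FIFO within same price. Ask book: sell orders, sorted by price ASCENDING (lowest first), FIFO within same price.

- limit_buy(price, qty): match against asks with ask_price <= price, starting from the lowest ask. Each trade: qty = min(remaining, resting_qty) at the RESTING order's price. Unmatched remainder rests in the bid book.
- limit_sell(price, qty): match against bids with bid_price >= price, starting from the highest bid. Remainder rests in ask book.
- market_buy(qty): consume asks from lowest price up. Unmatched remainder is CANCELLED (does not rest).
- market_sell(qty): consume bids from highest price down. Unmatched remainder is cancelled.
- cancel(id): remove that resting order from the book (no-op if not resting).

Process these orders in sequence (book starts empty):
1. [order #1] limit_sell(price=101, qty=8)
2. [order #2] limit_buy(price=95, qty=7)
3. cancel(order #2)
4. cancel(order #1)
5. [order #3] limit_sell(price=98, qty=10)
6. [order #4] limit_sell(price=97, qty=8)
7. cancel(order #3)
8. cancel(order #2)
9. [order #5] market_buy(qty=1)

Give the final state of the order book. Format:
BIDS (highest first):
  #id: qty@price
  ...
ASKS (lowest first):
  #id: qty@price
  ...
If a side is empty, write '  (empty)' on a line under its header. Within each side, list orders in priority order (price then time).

After op 1 [order #1] limit_sell(price=101, qty=8): fills=none; bids=[-] asks=[#1:8@101]
After op 2 [order #2] limit_buy(price=95, qty=7): fills=none; bids=[#2:7@95] asks=[#1:8@101]
After op 3 cancel(order #2): fills=none; bids=[-] asks=[#1:8@101]
After op 4 cancel(order #1): fills=none; bids=[-] asks=[-]
After op 5 [order #3] limit_sell(price=98, qty=10): fills=none; bids=[-] asks=[#3:10@98]
After op 6 [order #4] limit_sell(price=97, qty=8): fills=none; bids=[-] asks=[#4:8@97 #3:10@98]
After op 7 cancel(order #3): fills=none; bids=[-] asks=[#4:8@97]
After op 8 cancel(order #2): fills=none; bids=[-] asks=[#4:8@97]
After op 9 [order #5] market_buy(qty=1): fills=#5x#4:1@97; bids=[-] asks=[#4:7@97]

Answer: BIDS (highest first):
  (empty)
ASKS (lowest first):
  #4: 7@97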